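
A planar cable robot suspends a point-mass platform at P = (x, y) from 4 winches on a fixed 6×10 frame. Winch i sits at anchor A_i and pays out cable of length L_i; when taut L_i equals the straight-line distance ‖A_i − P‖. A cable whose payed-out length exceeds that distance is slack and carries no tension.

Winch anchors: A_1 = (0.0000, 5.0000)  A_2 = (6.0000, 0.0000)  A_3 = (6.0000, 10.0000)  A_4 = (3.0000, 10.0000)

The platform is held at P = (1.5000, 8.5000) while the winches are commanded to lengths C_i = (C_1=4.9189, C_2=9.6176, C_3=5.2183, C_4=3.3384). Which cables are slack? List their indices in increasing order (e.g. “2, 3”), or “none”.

i=1: geometric 3.8079 vs commanded 4.9189 ⇒ slack
i=2: geometric 9.6177 vs commanded 9.6176 ⇒ taut
i=3: geometric 4.7434 vs commanded 5.2183 ⇒ slack
i=4: geometric 2.1213 vs commanded 3.3384 ⇒ slack

1, 3, 4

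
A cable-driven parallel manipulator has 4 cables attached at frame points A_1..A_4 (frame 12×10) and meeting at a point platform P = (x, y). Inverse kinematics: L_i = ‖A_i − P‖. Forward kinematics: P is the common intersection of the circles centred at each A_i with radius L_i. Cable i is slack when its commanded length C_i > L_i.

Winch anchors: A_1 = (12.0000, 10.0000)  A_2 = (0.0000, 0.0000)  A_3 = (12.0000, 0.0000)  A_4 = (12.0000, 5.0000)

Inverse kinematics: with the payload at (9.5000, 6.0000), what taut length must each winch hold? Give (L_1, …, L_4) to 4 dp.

L_1: Δ = A_1−P = (2.5000, 4.0000) → ‖Δ‖ = √22.2500 = 4.7170
L_2: Δ = A_2−P = (-9.5000, -6.0000) → ‖Δ‖ = √126.2500 = 11.2361
L_3: Δ = A_3−P = (2.5000, -6.0000) → ‖Δ‖ = √42.2500 = 6.5000
L_4: Δ = A_4−P = (2.5000, -1.0000) → ‖Δ‖ = √7.2500 = 2.6926

(4.7170, 11.2361, 6.5000, 2.6926)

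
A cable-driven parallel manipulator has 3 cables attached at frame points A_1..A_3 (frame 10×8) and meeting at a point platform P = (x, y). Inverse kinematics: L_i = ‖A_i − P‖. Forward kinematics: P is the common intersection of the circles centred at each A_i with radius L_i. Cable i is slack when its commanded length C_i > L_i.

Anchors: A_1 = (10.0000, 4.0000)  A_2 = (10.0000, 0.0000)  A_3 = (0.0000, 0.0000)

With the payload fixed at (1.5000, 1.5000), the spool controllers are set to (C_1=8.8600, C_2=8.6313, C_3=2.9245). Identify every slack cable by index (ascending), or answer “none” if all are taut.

cable 1: L_1 = ‖A_1−P‖ = 8.8600;  C_1 = 8.8600 → taut
cable 2: L_2 = ‖A_2−P‖ = 8.6313;  C_2 = 8.6313 → taut
cable 3: L_3 = ‖A_3−P‖ = 2.1213;  C_3 = 2.9245 → slack

3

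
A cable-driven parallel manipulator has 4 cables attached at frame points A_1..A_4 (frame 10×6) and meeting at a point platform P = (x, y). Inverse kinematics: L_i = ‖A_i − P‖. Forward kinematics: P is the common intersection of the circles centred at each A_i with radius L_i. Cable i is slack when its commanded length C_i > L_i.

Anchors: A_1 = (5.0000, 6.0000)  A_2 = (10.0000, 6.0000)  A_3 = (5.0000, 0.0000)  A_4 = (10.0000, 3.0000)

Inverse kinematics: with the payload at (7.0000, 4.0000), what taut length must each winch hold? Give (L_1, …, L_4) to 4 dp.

cable 1: Δx=-2.0000, Δy=2.0000; L_1 = √(Δx²+Δy²) = 2.8284
cable 2: Δx=3.0000, Δy=2.0000; L_2 = √(Δx²+Δy²) = 3.6056
cable 3: Δx=-2.0000, Δy=-4.0000; L_3 = √(Δx²+Δy²) = 4.4721
cable 4: Δx=3.0000, Δy=-1.0000; L_4 = √(Δx²+Δy²) = 3.1623

(2.8284, 3.6056, 4.4721, 3.1623)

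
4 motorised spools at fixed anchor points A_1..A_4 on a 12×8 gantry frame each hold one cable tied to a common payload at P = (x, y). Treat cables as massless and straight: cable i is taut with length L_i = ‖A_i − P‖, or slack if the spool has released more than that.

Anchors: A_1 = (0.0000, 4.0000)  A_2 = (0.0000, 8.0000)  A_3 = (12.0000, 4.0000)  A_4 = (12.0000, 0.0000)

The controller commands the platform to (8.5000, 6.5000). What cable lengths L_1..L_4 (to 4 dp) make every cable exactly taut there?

(8.8600, 8.6313, 4.3012, 7.3824)

cable 1: Δx=-8.5000, Δy=-2.5000; L_1 = √(Δx²+Δy²) = 8.8600
cable 2: Δx=-8.5000, Δy=1.5000; L_2 = √(Δx²+Δy²) = 8.6313
cable 3: Δx=3.5000, Δy=-2.5000; L_3 = √(Δx²+Δy²) = 4.3012
cable 4: Δx=3.5000, Δy=-6.5000; L_4 = √(Δx²+Δy²) = 7.3824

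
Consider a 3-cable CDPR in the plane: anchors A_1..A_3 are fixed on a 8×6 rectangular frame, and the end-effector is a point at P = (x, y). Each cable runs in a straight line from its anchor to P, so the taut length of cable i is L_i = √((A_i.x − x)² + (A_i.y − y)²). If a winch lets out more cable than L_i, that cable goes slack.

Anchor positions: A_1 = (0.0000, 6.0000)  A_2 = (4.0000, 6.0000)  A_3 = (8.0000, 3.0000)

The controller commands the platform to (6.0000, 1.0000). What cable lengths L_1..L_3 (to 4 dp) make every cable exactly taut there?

cable 1: Δx=-6.0000, Δy=5.0000; L_1 = √(Δx²+Δy²) = 7.8102
cable 2: Δx=-2.0000, Δy=5.0000; L_2 = √(Δx²+Δy²) = 5.3852
cable 3: Δx=2.0000, Δy=2.0000; L_3 = √(Δx²+Δy²) = 2.8284

(7.8102, 5.3852, 2.8284)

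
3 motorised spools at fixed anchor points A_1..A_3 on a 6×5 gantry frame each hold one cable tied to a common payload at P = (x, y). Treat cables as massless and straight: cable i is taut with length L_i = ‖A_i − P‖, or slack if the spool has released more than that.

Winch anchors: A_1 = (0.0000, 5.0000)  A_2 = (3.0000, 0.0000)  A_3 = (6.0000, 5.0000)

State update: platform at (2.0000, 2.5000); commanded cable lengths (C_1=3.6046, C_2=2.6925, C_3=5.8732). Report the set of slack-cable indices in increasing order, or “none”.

1, 3

cable 1: L_1 = ‖A_1−P‖ = 3.2016;  C_1 = 3.6046 → slack
cable 2: L_2 = ‖A_2−P‖ = 2.6926;  C_2 = 2.6925 → taut
cable 3: L_3 = ‖A_3−P‖ = 4.7170;  C_3 = 5.8732 → slack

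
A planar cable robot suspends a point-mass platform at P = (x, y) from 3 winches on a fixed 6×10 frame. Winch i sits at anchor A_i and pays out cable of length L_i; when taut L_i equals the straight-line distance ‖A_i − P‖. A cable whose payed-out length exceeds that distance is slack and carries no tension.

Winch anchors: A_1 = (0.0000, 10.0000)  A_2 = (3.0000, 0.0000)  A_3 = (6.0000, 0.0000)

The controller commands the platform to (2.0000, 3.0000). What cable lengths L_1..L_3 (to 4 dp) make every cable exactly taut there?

cable 1: Δx=-2.0000, Δy=7.0000; L_1 = √(Δx²+Δy²) = 7.2801
cable 2: Δx=1.0000, Δy=-3.0000; L_2 = √(Δx²+Δy²) = 3.1623
cable 3: Δx=4.0000, Δy=-3.0000; L_3 = √(Δx²+Δy²) = 5.0000

(7.2801, 3.1623, 5.0000)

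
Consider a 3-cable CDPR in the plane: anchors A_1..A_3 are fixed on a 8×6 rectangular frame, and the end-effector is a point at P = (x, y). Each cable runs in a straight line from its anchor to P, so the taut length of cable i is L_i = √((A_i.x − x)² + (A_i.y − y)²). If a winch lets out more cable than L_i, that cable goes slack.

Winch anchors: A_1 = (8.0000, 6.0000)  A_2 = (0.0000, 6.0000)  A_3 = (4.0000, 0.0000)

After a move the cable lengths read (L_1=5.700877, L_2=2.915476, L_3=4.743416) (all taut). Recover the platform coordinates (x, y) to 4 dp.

each cable: (A_i−P)·(A_i−P) = L_i²; let c_i = ‖A_i‖²−L_i²
c_1 = 64.0000+36.0000−32.5000 = 67.5000
row 1: 16.0000x + 0.0000y = 40.0000  (c_2=27.5000)
row 2: 8.0000x + 12.0000y = 74.0000  (c_3=-6.5000)
Cramer on rows 1–2 → x = 2.5000, y = 4.5000

(2.5000, 4.5000)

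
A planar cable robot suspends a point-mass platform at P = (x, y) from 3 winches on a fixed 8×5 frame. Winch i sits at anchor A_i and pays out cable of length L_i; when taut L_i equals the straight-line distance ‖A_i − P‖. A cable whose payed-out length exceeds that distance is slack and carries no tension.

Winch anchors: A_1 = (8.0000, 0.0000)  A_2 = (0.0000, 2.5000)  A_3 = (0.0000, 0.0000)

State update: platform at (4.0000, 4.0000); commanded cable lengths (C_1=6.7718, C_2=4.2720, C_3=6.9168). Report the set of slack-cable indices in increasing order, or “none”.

1, 3

i=1: geometric 5.6569 vs commanded 6.7718 ⇒ slack
i=2: geometric 4.2720 vs commanded 4.2720 ⇒ taut
i=3: geometric 5.6569 vs commanded 6.9168 ⇒ slack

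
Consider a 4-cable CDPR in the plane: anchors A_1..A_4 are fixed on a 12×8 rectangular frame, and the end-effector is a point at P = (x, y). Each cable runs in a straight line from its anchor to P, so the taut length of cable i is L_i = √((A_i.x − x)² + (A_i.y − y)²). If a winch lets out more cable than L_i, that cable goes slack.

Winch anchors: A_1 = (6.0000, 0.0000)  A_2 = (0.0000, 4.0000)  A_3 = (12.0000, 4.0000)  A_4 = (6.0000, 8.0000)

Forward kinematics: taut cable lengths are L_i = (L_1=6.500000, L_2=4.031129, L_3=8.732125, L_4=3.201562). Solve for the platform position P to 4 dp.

each cable: (A_i−P)·(A_i−P) = L_i²; let q_i = ‖A_i‖²−L_i²
q_1 = 36.0000+0.0000−42.2500 = -6.2500
row 1: 12.0000x − 8.0000y = -6.0000  (q_2=-0.2500)
row 2: -12.0000x − 8.0000y = -90.0000  (q_3=83.7500)
row 3: 0.0000x − 16.0000y = -96.0000  (q_4=89.7500)
Cramer on rows 1–2 → x = 3.5000, y = 6.0000
check cable 4: ‖A_4−P‖² = 10.2500 ≈ L_4² = 10.2500 ✓

(3.5000, 6.0000)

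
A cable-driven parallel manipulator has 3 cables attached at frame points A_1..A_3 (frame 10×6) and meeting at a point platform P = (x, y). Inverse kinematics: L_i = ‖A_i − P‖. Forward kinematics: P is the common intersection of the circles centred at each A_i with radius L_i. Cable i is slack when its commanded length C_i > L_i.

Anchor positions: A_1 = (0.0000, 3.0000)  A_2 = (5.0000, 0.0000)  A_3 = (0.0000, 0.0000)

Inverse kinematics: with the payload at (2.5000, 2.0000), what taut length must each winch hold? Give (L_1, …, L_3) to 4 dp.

(2.6926, 3.2016, 3.2016)

L_1: Δ = A_1−P = (-2.5000, 1.0000) → ‖Δ‖ = √7.2500 = 2.6926
L_2: Δ = A_2−P = (2.5000, -2.0000) → ‖Δ‖ = √10.2500 = 3.2016
L_3: Δ = A_3−P = (-2.5000, -2.0000) → ‖Δ‖ = √10.2500 = 3.2016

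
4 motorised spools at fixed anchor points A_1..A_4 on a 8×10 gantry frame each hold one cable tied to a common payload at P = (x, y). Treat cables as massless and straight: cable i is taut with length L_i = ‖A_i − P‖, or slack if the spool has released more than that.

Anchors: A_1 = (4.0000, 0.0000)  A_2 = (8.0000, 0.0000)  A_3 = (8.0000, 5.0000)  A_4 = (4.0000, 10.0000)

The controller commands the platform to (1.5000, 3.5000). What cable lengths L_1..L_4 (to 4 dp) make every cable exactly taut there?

cable 1: Δx=2.5000, Δy=-3.5000; L_1 = √(Δx²+Δy²) = 4.3012
cable 2: Δx=6.5000, Δy=-3.5000; L_2 = √(Δx²+Δy²) = 7.3824
cable 3: Δx=6.5000, Δy=1.5000; L_3 = √(Δx²+Δy²) = 6.6708
cable 4: Δx=2.5000, Δy=6.5000; L_4 = √(Δx²+Δy²) = 6.9642

(4.3012, 7.3824, 6.6708, 6.9642)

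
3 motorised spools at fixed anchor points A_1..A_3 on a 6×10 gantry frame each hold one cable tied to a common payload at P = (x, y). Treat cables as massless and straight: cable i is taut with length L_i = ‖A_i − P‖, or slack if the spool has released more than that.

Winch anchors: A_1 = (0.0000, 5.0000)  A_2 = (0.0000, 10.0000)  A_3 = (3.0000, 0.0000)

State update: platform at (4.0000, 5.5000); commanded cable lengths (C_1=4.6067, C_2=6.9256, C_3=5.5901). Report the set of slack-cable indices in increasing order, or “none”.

1, 2

i=1: geometric 4.0311 vs commanded 4.6067 ⇒ slack
i=2: geometric 6.0208 vs commanded 6.9256 ⇒ slack
i=3: geometric 5.5902 vs commanded 5.5901 ⇒ taut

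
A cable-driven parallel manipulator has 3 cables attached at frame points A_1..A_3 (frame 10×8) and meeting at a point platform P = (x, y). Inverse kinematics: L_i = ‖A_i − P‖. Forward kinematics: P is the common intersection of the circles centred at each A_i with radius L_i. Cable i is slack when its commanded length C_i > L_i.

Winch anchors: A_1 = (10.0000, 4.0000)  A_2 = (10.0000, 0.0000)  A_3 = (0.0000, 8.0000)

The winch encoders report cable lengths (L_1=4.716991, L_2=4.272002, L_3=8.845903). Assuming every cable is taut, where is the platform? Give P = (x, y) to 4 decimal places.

(6.0000, 1.5000)

each cable: (A_i−P)·(A_i−P) = L_i²; let c_i = ‖A_i‖²−L_i²
c_1 = 100.0000+16.0000−22.2500 = 93.7500
row 1: 0.0000x + 8.0000y = 12.0000  (c_2=81.7500)
row 2: 20.0000x − 8.0000y = 108.0000  (c_3=-14.2500)
Cramer on rows 1–2 → x = 6.0000, y = 1.5000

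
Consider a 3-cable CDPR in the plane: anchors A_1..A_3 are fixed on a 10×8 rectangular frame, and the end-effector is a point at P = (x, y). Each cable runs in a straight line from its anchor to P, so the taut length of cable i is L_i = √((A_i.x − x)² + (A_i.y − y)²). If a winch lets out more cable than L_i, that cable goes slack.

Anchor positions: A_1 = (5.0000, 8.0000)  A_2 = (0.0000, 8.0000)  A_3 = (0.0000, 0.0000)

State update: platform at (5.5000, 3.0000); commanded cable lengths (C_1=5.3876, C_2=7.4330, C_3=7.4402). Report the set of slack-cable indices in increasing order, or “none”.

i=1: geometric 5.0249 vs commanded 5.3876 ⇒ slack
i=2: geometric 7.4330 vs commanded 7.4330 ⇒ taut
i=3: geometric 6.2650 vs commanded 7.4402 ⇒ slack

1, 3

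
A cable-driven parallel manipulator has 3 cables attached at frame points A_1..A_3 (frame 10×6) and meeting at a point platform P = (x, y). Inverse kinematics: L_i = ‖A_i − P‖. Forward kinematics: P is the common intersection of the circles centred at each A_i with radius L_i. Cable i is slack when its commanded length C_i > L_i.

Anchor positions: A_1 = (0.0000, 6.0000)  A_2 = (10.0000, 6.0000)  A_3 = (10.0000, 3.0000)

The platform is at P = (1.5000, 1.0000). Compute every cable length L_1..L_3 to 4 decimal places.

L_1 = √((0.0000−1.5000)² + (6.0000−1.0000)²) = 5.2202
L_2 = √((10.0000−1.5000)² + (6.0000−1.0000)²) = 9.8615
L_3 = √((10.0000−1.5000)² + (3.0000−1.0000)²) = 8.7321

(5.2202, 9.8615, 8.7321)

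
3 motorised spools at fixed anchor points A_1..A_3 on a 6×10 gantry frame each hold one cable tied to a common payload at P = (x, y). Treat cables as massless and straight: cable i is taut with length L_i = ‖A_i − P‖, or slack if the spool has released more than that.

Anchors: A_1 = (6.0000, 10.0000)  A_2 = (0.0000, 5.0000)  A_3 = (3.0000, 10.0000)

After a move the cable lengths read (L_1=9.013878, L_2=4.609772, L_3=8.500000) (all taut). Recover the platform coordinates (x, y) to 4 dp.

(3.0000, 1.5000)

circle eqns → linear via eq_j − eq_1; set q_j = A_j·A_j − L_j²
q_1 = 36.0000+100.0000−81.2500 = 54.7500
12.0000·x + 10.0000·y = q_1−q_2 = 51.0000
6.0000·x + 0.0000·y = q_1−q_3 = 18.0000
solve first two rows → x=3.0000, y=1.5000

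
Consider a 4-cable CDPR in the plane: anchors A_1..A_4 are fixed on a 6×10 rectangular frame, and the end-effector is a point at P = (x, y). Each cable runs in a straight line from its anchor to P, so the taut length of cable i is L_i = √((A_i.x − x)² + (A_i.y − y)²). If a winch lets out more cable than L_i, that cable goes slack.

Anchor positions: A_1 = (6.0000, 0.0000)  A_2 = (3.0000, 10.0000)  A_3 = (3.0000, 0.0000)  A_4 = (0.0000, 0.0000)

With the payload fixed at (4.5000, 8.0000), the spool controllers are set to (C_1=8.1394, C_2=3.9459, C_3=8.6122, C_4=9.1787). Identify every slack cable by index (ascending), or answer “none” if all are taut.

cable 1: √((1.5000)²+(-8.0000)²)=8.1394, C_1=8.1394: taut
cable 2: √((-1.5000)²+(2.0000)²)=2.5000, C_2=3.9459: slack
cable 3: √((-1.5000)²+(-8.0000)²)=8.1394, C_3=8.6122: slack
cable 4: √((-4.5000)²+(-8.0000)²)=9.1788, C_4=9.1787: taut

2, 3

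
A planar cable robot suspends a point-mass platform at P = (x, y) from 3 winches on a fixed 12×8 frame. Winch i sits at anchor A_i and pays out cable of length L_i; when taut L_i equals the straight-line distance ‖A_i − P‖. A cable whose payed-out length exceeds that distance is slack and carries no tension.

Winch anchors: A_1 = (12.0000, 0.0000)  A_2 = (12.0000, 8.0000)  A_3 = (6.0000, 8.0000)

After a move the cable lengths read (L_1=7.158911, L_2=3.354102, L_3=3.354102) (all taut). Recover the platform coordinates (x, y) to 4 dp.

circle eqns → linear via eq_j − eq_1; set q_j = A_j·A_j − L_j²
q_1 = 144.0000+0.0000−51.2500 = 92.7500
0.0000·x − 16.0000·y = q_1−q_2 = -104.0000
12.0000·x − 16.0000·y = q_1−q_3 = 4.0000
solve first two rows → x=9.0000, y=6.5000

(9.0000, 6.5000)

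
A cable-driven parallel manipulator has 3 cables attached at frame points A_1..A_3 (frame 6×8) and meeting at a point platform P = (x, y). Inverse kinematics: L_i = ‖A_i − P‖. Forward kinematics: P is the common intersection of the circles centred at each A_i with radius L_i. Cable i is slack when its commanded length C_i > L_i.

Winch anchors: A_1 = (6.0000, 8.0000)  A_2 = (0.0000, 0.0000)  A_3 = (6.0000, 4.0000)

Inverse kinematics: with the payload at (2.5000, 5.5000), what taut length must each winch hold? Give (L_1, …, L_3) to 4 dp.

(4.3012, 6.0415, 3.8079)

cable 1: Δx=3.5000, Δy=2.5000; L_1 = √(Δx²+Δy²) = 4.3012
cable 2: Δx=-2.5000, Δy=-5.5000; L_2 = √(Δx²+Δy²) = 6.0415
cable 3: Δx=3.5000, Δy=-1.5000; L_3 = √(Δx²+Δy²) = 3.8079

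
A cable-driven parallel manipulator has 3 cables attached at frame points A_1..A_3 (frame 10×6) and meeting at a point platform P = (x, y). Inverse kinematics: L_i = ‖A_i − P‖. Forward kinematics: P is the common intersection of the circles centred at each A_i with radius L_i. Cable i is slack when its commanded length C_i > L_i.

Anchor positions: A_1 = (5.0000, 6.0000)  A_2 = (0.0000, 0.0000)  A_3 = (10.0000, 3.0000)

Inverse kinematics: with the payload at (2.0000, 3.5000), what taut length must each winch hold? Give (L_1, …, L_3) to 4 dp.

cable 1: Δx=3.0000, Δy=2.5000; L_1 = √(Δx²+Δy²) = 3.9051
cable 2: Δx=-2.0000, Δy=-3.5000; L_2 = √(Δx²+Δy²) = 4.0311
cable 3: Δx=8.0000, Δy=-0.5000; L_3 = √(Δx²+Δy²) = 8.0156

(3.9051, 4.0311, 8.0156)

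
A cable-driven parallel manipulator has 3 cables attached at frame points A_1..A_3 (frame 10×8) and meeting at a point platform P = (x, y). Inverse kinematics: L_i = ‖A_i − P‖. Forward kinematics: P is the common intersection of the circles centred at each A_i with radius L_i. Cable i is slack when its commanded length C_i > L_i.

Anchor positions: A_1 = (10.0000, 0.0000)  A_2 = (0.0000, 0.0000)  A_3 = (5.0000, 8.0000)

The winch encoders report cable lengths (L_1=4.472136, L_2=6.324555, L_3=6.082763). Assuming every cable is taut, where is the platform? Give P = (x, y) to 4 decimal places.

(6.0000, 2.0000)

circle eqns → linear via eq_j − eq_1; set k_j = A_j·A_j − L_j²
k_1 = 100.0000+0.0000−20.0000 = 80.0000
20.0000·x + 0.0000·y = k_1−k_2 = 120.0000
10.0000·x − 16.0000·y = k_1−k_3 = 28.0000
solve first two rows → x=6.0000, y=2.0000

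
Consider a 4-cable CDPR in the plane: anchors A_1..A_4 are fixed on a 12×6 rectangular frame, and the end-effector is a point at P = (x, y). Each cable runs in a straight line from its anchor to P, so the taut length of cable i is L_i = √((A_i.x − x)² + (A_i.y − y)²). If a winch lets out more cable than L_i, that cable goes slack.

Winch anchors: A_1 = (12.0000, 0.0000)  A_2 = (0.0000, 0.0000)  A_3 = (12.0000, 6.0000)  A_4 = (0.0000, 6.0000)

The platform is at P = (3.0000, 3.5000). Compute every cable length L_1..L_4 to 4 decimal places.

L_1: Δ = A_1−P = (9.0000, -3.5000) → ‖Δ‖ = √93.2500 = 9.6566
L_2: Δ = A_2−P = (-3.0000, -3.5000) → ‖Δ‖ = √21.2500 = 4.6098
L_3: Δ = A_3−P = (9.0000, 2.5000) → ‖Δ‖ = √87.2500 = 9.3408
L_4: Δ = A_4−P = (-3.0000, 2.5000) → ‖Δ‖ = √15.2500 = 3.9051

(9.6566, 4.6098, 9.3408, 3.9051)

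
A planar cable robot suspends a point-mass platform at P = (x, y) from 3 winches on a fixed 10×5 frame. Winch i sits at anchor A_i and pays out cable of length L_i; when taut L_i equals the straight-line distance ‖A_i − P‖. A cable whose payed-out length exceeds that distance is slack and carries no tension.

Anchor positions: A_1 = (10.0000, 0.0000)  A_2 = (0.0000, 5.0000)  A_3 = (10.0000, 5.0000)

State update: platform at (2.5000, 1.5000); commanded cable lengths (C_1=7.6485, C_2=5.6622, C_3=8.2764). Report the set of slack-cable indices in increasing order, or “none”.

2

cable 1: L_1 = ‖A_1−P‖ = 7.6485;  C_1 = 7.6485 → taut
cable 2: L_2 = ‖A_2−P‖ = 4.3012;  C_2 = 5.6622 → slack
cable 3: L_3 = ‖A_3−P‖ = 8.2765;  C_3 = 8.2764 → taut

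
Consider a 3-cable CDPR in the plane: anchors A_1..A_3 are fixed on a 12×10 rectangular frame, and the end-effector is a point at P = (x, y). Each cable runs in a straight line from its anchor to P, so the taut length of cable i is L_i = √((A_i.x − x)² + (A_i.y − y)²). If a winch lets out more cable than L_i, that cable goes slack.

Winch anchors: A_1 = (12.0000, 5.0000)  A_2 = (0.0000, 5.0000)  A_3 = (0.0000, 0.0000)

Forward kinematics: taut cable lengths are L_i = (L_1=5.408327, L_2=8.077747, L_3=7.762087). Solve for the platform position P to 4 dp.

circle eqns → linear via eq_j − eq_1; set c_j = A_j·A_j − L_j²
c_1 = 144.0000+25.0000−29.2500 = 139.7500
24.0000·x + 0.0000·y = c_1−c_2 = 180.0000
24.0000·x + 10.0000·y = c_1−c_3 = 200.0000
solve first two rows → x=7.5000, y=2.0000

(7.5000, 2.0000)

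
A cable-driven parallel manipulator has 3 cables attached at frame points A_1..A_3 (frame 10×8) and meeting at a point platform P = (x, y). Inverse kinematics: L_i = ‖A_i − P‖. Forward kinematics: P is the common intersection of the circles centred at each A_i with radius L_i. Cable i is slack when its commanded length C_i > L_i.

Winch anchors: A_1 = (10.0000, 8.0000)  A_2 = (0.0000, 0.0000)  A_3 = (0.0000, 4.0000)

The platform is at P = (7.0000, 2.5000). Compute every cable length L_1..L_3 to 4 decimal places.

cable 1: Δx=3.0000, Δy=5.5000; L_1 = √(Δx²+Δy²) = 6.2650
cable 2: Δx=-7.0000, Δy=-2.5000; L_2 = √(Δx²+Δy²) = 7.4330
cable 3: Δx=-7.0000, Δy=1.5000; L_3 = √(Δx²+Δy²) = 7.1589

(6.2650, 7.4330, 7.1589)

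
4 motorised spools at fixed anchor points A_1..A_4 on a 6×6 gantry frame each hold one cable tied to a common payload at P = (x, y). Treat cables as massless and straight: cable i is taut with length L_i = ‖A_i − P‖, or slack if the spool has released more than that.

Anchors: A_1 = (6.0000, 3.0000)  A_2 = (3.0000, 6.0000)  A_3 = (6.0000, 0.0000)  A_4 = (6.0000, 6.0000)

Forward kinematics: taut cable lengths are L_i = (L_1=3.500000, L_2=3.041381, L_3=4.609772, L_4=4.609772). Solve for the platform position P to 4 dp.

circle eqns → linear via eq_j − eq_1; set k_j = A_j·A_j − L_j²
k_1 = 36.0000+9.0000−12.2500 = 32.7500
6.0000·x − 6.0000·y = k_1−k_2 = -3.0000
0.0000·x + 6.0000·y = k_1−k_3 = 18.0000
0.0000·x − 6.0000·y = k_1−k_4 = -18.0000
solve first two rows → x=2.5000, y=3.0000
check cable 4: ‖A_4−P‖² = 21.2500 ≈ L_4² = 21.2500 ✓

(2.5000, 3.0000)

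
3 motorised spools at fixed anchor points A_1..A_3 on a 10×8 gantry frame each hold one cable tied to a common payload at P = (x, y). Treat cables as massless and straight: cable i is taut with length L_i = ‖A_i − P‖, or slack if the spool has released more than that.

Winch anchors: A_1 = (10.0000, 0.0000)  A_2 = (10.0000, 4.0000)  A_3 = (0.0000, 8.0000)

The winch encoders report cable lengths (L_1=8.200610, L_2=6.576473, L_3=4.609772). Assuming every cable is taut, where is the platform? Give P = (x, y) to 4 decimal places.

circle eqns → linear via eq_j − eq_1; set k_j = A_j·A_j − L_j²
k_1 = 100.0000+0.0000−67.2500 = 32.7500
0.0000·x − 8.0000·y = k_1−k_2 = -40.0000
20.0000·x − 16.0000·y = k_1−k_3 = -10.0000
solve first two rows → x=3.5000, y=5.0000

(3.5000, 5.0000)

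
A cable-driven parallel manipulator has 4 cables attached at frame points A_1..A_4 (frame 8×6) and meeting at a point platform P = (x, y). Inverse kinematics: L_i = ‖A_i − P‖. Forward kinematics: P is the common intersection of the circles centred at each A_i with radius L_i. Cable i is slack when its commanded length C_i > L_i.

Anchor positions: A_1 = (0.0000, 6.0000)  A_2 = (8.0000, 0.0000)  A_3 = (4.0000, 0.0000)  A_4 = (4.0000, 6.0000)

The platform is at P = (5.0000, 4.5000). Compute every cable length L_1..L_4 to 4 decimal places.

cable 1: Δx=-5.0000, Δy=1.5000; L_1 = √(Δx²+Δy²) = 5.2202
cable 2: Δx=3.0000, Δy=-4.5000; L_2 = √(Δx²+Δy²) = 5.4083
cable 3: Δx=-1.0000, Δy=-4.5000; L_3 = √(Δx²+Δy²) = 4.6098
cable 4: Δx=-1.0000, Δy=1.5000; L_4 = √(Δx²+Δy²) = 1.8028

(5.2202, 5.4083, 4.6098, 1.8028)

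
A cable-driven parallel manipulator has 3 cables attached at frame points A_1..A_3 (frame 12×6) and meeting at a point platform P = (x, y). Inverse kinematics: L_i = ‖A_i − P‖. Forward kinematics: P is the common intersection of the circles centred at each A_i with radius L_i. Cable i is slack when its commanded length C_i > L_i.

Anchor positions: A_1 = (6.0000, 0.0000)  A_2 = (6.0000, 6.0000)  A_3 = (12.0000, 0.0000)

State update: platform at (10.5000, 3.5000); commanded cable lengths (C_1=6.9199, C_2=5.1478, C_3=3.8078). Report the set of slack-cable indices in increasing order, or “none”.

i=1: geometric 5.7009 vs commanded 6.9199 ⇒ slack
i=2: geometric 5.1478 vs commanded 5.1478 ⇒ taut
i=3: geometric 3.8079 vs commanded 3.8078 ⇒ taut

1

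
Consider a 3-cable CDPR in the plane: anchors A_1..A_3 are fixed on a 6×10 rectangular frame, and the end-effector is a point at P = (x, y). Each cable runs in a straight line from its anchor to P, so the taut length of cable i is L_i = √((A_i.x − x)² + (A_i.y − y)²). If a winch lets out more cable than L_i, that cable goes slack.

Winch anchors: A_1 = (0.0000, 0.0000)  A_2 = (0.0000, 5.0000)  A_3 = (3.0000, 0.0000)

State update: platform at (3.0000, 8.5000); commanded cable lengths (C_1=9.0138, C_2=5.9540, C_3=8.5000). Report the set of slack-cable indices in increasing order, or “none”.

2

cable 1: √((-3.0000)²+(-8.5000)²)=9.0139, C_1=9.0138: taut
cable 2: √((-3.0000)²+(-3.5000)²)=4.6098, C_2=5.9540: slack
cable 3: √((0.0000)²+(-8.5000)²)=8.5000, C_3=8.5000: taut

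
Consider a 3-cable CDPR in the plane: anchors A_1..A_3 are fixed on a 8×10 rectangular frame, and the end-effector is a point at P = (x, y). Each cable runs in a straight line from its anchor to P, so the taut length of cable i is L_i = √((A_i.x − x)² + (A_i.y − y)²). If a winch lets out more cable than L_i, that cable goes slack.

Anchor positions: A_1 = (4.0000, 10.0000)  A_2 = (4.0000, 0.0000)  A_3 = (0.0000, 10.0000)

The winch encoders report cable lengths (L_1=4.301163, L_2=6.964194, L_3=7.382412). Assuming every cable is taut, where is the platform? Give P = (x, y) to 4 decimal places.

expand ‖A_i−P‖²=L_i² and subtract eq 1 (c_i ≔ ‖A_i‖²−L_i²)
c_1 = 16.0000+100.0000−18.5000 = 97.5000
eq1−eq2 → [0.0000  20.0000]·P = 130.0000
eq1−eq3 → [8.0000  0.0000]·P = 52.0000
2×2 solve → P = (6.5000, 6.5000)

(6.5000, 6.5000)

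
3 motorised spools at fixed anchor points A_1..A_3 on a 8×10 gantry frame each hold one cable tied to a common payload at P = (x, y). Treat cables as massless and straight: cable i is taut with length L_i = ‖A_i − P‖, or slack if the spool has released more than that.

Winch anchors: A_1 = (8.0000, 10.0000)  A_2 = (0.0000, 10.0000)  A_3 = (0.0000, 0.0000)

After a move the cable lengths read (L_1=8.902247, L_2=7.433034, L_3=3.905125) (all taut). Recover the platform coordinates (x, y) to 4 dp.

(2.5000, 3.0000)

each cable: (A_i−P)·(A_i−P) = L_i²; let c_i = ‖A_i‖²−L_i²
c_1 = 64.0000+100.0000−79.2500 = 84.7500
row 1: 16.0000x + 0.0000y = 40.0000  (c_2=44.7500)
row 2: 16.0000x + 20.0000y = 100.0000  (c_3=-15.2500)
Cramer on rows 1–2 → x = 2.5000, y = 3.0000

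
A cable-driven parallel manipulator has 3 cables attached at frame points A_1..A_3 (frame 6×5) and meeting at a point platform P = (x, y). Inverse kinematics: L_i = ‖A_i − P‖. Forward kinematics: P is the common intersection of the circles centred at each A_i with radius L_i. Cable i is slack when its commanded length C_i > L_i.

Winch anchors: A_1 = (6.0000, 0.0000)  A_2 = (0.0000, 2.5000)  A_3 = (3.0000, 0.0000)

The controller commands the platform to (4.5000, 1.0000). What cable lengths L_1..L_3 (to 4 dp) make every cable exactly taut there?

(1.8028, 4.7434, 1.8028)

L_1 = √((6.0000−4.5000)² + (0.0000−1.0000)²) = 1.8028
L_2 = √((0.0000−4.5000)² + (2.5000−1.0000)²) = 4.7434
L_3 = √((3.0000−4.5000)² + (0.0000−1.0000)²) = 1.8028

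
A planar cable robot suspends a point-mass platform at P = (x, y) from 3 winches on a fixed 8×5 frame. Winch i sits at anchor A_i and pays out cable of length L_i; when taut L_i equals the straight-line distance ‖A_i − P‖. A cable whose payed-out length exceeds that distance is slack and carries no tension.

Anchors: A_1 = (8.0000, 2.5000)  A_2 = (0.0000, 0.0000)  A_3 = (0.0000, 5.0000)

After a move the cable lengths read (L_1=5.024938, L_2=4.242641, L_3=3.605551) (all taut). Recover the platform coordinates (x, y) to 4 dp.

expand ‖A_i−P‖²=L_i² and subtract eq 1 (k_i ≔ ‖A_i‖²−L_i²)
k_1 = 64.0000+6.2500−25.2500 = 45.0000
eq1−eq2 → [16.0000  5.0000]·P = 63.0000
eq1−eq3 → [16.0000  -5.0000]·P = 33.0000
2×2 solve → P = (3.0000, 3.0000)

(3.0000, 3.0000)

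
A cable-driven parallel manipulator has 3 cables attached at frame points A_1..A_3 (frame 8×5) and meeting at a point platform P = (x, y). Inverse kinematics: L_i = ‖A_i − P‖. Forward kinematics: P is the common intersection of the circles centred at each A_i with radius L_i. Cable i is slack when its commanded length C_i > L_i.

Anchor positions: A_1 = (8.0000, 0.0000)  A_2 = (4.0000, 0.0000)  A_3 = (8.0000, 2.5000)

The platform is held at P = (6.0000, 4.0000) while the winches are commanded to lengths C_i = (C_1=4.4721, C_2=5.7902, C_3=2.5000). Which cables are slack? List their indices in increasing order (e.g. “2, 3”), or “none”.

2

cable 1: L_1 = ‖A_1−P‖ = 4.4721;  C_1 = 4.4721 → taut
cable 2: L_2 = ‖A_2−P‖ = 4.4721;  C_2 = 5.7902 → slack
cable 3: L_3 = ‖A_3−P‖ = 2.5000;  C_3 = 2.5000 → taut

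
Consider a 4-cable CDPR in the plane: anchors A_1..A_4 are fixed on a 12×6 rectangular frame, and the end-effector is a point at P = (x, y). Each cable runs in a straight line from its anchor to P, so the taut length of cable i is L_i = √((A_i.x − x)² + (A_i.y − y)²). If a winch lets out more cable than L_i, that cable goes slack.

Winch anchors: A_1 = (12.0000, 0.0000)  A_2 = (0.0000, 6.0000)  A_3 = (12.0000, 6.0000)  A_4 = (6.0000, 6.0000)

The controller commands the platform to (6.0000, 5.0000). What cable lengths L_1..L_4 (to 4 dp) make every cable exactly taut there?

(7.8102, 6.0828, 6.0828, 1.0000)

L_1: Δ = A_1−P = (6.0000, -5.0000) → ‖Δ‖ = √61.0000 = 7.8102
L_2: Δ = A_2−P = (-6.0000, 1.0000) → ‖Δ‖ = √37.0000 = 6.0828
L_3: Δ = A_3−P = (6.0000, 1.0000) → ‖Δ‖ = √37.0000 = 6.0828
L_4: Δ = A_4−P = (0.0000, 1.0000) → ‖Δ‖ = √1.0000 = 1.0000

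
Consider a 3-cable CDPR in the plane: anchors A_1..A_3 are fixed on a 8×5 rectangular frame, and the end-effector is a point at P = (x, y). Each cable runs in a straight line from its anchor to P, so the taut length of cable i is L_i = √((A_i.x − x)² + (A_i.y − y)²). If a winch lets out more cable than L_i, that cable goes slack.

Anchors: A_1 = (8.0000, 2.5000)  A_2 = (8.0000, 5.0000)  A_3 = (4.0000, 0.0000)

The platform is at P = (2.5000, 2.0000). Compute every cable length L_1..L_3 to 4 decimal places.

cable 1: Δx=5.5000, Δy=0.5000; L_1 = √(Δx²+Δy²) = 5.5227
cable 2: Δx=5.5000, Δy=3.0000; L_2 = √(Δx²+Δy²) = 6.2650
cable 3: Δx=1.5000, Δy=-2.0000; L_3 = √(Δx²+Δy²) = 2.5000

(5.5227, 6.2650, 2.5000)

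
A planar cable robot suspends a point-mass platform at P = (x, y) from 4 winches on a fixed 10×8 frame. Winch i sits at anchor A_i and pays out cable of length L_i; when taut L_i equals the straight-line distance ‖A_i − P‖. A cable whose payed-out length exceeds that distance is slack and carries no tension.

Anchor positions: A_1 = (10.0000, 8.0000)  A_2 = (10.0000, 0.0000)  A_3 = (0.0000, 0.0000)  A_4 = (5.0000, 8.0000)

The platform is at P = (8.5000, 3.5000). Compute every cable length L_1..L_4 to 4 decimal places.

(4.7434, 3.8079, 9.1924, 5.7009)

cable 1: Δx=1.5000, Δy=4.5000; L_1 = √(Δx²+Δy²) = 4.7434
cable 2: Δx=1.5000, Δy=-3.5000; L_2 = √(Δx²+Δy²) = 3.8079
cable 3: Δx=-8.5000, Δy=-3.5000; L_3 = √(Δx²+Δy²) = 9.1924
cable 4: Δx=-3.5000, Δy=4.5000; L_4 = √(Δx²+Δy²) = 5.7009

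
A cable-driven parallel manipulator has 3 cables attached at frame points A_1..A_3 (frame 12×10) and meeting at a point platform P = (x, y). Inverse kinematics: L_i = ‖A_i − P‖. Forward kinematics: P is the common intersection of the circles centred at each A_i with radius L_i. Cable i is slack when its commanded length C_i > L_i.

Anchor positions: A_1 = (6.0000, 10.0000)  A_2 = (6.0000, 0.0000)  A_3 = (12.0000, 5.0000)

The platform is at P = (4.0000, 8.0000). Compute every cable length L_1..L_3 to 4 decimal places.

L_1: Δ = A_1−P = (2.0000, 2.0000) → ‖Δ‖ = √8.0000 = 2.8284
L_2: Δ = A_2−P = (2.0000, -8.0000) → ‖Δ‖ = √68.0000 = 8.2462
L_3: Δ = A_3−P = (8.0000, -3.0000) → ‖Δ‖ = √73.0000 = 8.5440

(2.8284, 8.2462, 8.5440)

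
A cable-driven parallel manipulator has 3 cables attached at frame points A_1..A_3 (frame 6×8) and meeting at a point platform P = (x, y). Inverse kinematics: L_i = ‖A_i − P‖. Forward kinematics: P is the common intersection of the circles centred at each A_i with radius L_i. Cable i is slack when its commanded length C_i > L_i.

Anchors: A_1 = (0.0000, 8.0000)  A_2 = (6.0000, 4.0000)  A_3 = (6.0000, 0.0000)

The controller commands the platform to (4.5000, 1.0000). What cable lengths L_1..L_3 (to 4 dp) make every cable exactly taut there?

cable 1: Δx=-4.5000, Δy=7.0000; L_1 = √(Δx²+Δy²) = 8.3217
cable 2: Δx=1.5000, Δy=3.0000; L_2 = √(Δx²+Δy²) = 3.3541
cable 3: Δx=1.5000, Δy=-1.0000; L_3 = √(Δx²+Δy²) = 1.8028

(8.3217, 3.3541, 1.8028)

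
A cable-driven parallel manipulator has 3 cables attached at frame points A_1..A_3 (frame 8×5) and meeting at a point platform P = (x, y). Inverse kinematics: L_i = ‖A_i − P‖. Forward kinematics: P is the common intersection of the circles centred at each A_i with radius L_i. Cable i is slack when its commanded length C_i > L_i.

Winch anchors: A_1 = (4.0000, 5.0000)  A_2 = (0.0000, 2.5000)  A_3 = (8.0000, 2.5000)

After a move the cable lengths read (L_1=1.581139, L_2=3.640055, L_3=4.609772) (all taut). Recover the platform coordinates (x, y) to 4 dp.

expand ‖A_i−P‖²=L_i² and subtract eq 1 (q_i ≔ ‖A_i‖²−L_i²)
q_1 = 16.0000+25.0000−2.5000 = 38.5000
eq1−eq2 → [8.0000  5.0000]·P = 45.5000
eq1−eq3 → [-8.0000  5.0000]·P = -10.5000
2×2 solve → P = (3.5000, 3.5000)

(3.5000, 3.5000)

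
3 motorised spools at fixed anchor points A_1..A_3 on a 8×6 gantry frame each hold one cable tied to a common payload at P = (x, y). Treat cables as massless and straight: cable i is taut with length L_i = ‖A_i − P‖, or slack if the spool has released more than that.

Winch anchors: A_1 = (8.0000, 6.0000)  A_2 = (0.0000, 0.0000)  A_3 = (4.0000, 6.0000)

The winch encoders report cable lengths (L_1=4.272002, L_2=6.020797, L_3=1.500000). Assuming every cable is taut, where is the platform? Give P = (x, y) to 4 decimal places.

(4.0000, 4.5000)

expand ‖A_i−P‖²=L_i² and subtract eq 1 (k_i ≔ ‖A_i‖²−L_i²)
k_1 = 64.0000+36.0000−18.2500 = 81.7500
eq1−eq2 → [16.0000  12.0000]·P = 118.0000
eq1−eq3 → [8.0000  0.0000]·P = 32.0000
2×2 solve → P = (4.0000, 4.5000)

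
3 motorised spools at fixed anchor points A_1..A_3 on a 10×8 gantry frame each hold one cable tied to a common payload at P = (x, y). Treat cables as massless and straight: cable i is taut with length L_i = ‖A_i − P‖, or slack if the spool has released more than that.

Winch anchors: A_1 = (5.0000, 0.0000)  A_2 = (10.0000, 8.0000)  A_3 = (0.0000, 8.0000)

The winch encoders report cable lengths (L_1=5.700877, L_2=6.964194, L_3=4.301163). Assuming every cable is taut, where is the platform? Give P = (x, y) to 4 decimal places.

expand ‖A_i−P‖²=L_i² and subtract eq 1 (q_i ≔ ‖A_i‖²−L_i²)
q_1 = 25.0000+0.0000−32.5000 = -7.5000
eq1−eq2 → [-10.0000  -16.0000]·P = -123.0000
eq1−eq3 → [10.0000  -16.0000]·P = -53.0000
2×2 solve → P = (3.5000, 5.5000)

(3.5000, 5.5000)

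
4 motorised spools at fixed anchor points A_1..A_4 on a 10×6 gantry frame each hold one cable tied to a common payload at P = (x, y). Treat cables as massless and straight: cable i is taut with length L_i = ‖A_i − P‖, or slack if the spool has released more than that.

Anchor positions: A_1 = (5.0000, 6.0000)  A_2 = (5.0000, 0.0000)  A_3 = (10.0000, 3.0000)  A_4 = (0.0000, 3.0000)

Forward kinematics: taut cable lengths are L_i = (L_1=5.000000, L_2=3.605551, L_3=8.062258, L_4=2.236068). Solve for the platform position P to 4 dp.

(2.0000, 2.0000)

expand ‖A_i−P‖²=L_i² and subtract eq 1 (c_i ≔ ‖A_i‖²−L_i²)
c_1 = 25.0000+36.0000−25.0000 = 36.0000
eq1−eq2 → [0.0000  12.0000]·P = 24.0000
eq1−eq3 → [-10.0000  6.0000]·P = -8.0000
eq1−eq4 → [10.0000  6.0000]·P = 32.0000
2×2 solve → P = (2.0000, 2.0000)
check cable 4: ‖A_4−P‖² = 5.0000 ≈ L_4² = 5.0000 ✓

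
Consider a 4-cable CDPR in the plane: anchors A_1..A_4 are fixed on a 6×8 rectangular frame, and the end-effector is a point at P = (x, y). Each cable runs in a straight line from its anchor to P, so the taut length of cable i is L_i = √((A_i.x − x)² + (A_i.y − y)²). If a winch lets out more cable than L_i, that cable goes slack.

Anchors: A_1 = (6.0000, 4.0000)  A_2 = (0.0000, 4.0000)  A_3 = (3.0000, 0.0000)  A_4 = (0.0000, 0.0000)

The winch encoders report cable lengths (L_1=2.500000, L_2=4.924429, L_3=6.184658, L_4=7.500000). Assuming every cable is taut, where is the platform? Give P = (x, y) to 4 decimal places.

each cable: (A_i−P)·(A_i−P) = L_i²; let k_i = ‖A_i‖²−L_i²
k_1 = 36.0000+16.0000−6.2500 = 45.7500
row 1: 12.0000x + 0.0000y = 54.0000  (k_2=-8.2500)
row 2: 6.0000x + 8.0000y = 75.0000  (k_3=-29.2500)
row 3: 12.0000x + 8.0000y = 102.0000  (k_4=-56.2500)
Cramer on rows 1–2 → x = 4.5000, y = 6.0000
check cable 4: ‖A_4−P‖² = 56.2500 ≈ L_4² = 56.2500 ✓

(4.5000, 6.0000)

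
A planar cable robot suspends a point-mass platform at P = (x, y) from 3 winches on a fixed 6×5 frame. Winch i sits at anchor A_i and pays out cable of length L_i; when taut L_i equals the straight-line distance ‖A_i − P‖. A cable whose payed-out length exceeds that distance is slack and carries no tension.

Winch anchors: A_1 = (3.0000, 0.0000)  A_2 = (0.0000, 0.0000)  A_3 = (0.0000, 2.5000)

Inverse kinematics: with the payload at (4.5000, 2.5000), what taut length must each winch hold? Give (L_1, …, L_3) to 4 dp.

(2.9155, 5.1478, 4.5000)

L_1 = √((3.0000−4.5000)² + (0.0000−2.5000)²) = 2.9155
L_2 = √((0.0000−4.5000)² + (0.0000−2.5000)²) = 5.1478
L_3 = √((0.0000−4.5000)² + (2.5000−2.5000)²) = 4.5000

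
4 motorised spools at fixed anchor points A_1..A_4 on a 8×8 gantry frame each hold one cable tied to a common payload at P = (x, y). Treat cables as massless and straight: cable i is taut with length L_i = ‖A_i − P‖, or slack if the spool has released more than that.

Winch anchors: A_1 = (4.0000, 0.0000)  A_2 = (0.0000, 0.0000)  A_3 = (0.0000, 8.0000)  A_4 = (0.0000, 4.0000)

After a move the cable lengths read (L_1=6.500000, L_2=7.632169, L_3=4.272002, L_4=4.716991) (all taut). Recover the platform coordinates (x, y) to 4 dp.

(4.0000, 6.5000)

circle eqns → linear via eq_j − eq_1; set q_j = A_j·A_j − L_j²
q_1 = 16.0000+0.0000−42.2500 = -26.2500
8.0000·x + 0.0000·y = q_1−q_2 = 32.0000
8.0000·x − 16.0000·y = q_1−q_3 = -72.0000
8.0000·x − 8.0000·y = q_1−q_4 = -20.0000
solve first two rows → x=4.0000, y=6.5000
check cable 4: ‖A_4−P‖² = 22.2500 ≈ L_4² = 22.2500 ✓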